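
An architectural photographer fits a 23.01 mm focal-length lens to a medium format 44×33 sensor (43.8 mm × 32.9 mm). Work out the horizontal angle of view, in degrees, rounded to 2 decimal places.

87.17°

Angle of view α = 2·arctan(w/2f) with w = 43.8 mm and f = 23.01 mm.
w/2f = 0.95176; arctan(0.95176) ≈ 43.5842°, so α ≈ 87.1683°.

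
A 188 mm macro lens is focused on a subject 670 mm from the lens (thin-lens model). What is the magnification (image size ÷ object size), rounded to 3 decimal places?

0.390×

Thin lens: 1/f = 1/dₒ + 1/dᵢ → 1/dᵢ = 1/188 − 1/670 = 0.0038266 mm⁻¹, so dᵢ ≈ 261.3278 mm.
Magnification m = dᵢ/dₒ = 261.3278/670 ≈ 0.39004.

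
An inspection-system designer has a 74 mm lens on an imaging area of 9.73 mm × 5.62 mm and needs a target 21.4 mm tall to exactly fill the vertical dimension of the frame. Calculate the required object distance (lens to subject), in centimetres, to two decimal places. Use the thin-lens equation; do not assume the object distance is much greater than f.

35.58 cm

Magnification m = h/W = dᵢ/dₒ; combined with 1/f = 1/dₒ + 1/dᵢ this gives dₒ = f·(1 + W/h).
dₒ = 74 mm × (1 + 21.4/5.62) = 74 × 4.8078 ≈ 355.779 mm = 35.5779 cm.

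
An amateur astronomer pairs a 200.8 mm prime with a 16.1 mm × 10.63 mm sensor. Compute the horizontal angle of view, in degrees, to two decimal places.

4.59°

Angle of view α = 2·arctan(w/2f) with w = 16.1 mm and f = 200.8 mm.
w/2f = 0.04009; arctan(0.04009) ≈ 2.2957°, so α ≈ 4.5915°.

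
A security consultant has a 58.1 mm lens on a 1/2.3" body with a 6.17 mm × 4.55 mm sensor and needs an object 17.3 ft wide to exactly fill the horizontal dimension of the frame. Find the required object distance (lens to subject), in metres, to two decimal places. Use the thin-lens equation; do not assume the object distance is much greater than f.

49.71 m

W: 17.3 ft × 304.8 mm/ft = 5273.04 mm.
Magnification m = w/W = dᵢ/dₒ; combined with 1/f = 1/dₒ + 1/dᵢ this gives dₒ = f·(1 + W/w).
dₒ = 58.1 mm × (1 + 5273.04/6.17) = 58.1 × 855.6256 ≈ 49711.846 mm = 49.7118 m.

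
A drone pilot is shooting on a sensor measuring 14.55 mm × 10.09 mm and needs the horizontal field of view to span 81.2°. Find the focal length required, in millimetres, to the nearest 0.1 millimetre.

8.5 mm

From α = 2·arctan(w/2f) we get f = w / (2·tan(α/2)).
With w = 14.55 mm and α/2 = 40.6°, tan(α/2) ≈ 0.85710, so f ≈ 14.55 / 1.71421 ≈ 8.4879 mm.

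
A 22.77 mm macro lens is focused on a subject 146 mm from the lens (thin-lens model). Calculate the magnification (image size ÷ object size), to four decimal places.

Thin lens: 1/f = 1/dₒ + 1/dᵢ → 1/dᵢ = 1/22.77 − 1/146 = 0.0370681 mm⁻¹, so dᵢ ≈ 26.9774 mm.
Magnification m = dᵢ/dₒ = 26.9774/146 ≈ 0.18478.

0.1848×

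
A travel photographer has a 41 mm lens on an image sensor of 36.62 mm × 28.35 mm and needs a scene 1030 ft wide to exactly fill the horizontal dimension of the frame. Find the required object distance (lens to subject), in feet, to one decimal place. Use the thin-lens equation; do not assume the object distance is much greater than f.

W: 1030 ft × 304.8 mm/ft = 313943.99 mm.
Magnification m = w/W = dᵢ/dₒ; combined with 1/f = 1/dₒ + 1/dᵢ this gives dₒ = f·(1 + W/w).
dₒ = 41 mm × (1 + 313944/36.62) = 41 × 8574.0199 ≈ 351534.817 mm = 351534.817/304.8 ft = 1153.33 ft.

1153.3 ft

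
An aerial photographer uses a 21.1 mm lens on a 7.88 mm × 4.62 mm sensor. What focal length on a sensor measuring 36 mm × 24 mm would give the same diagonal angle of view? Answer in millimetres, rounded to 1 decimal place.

Sensor diagonal = √(7.88² + 4.62²) = √83.4388 ≈ 9.1345 mm.
Sensor diagonal = √(36² + 24²) = √1872.0000 ≈ 43.2666 mm.
Equal angle of view means equal diagonal/f ratio, so f₂ = f₁ · (diagonal₂/diagonal₁) = 21.1 × 43.2666/9.1345.
f₂ = 21.1 × 4.73662 ≈ 99.943 mm.

99.9 mm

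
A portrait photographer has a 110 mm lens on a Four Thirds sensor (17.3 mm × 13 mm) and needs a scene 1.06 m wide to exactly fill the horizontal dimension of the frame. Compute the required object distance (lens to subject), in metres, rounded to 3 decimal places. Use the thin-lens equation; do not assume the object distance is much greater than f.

W: 1.06 m = 1060 mm.
Magnification m = w/W = dᵢ/dₒ; combined with 1/f = 1/dₒ + 1/dᵢ this gives dₒ = f·(1 + W/w).
dₒ = 110 mm × (1 + 1060/17.3) = 110 × 62.2717 ≈ 6849.884 mm = 6.84988 m.

6.850 m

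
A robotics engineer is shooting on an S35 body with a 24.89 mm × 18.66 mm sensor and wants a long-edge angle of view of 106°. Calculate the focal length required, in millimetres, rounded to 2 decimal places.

9.38 mm

From α = 2·arctan(w/2f) we get f = w / (2·tan(α/2)).
With w = 24.89 mm and α/2 = 53°, tan(α/2) ≈ 1.32704, so f ≈ 24.89 / 2.65409 ≈ 9.3780 mm.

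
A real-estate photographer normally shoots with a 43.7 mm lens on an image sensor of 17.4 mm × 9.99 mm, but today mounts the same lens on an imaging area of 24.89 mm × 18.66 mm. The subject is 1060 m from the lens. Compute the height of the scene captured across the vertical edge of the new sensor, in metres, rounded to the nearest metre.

453 m

The focal length stays 43.7 mm; the relevant sensor dimension is now h = 18.66 mm. Object distance dₒ = 1060 m = 1.06e+06 mm.
Thin-lens field height W = h·(dₒ − f)/f = 18.66 × (1.06e+06 − 43.7)/43.7 ≈ 452603.766 mm = 452.604 m.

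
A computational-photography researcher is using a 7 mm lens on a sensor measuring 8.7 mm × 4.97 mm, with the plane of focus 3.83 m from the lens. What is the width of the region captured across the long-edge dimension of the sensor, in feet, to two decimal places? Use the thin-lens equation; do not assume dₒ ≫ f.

15.59 ft

dₒ: 3.83 m = 3830 mm.
Similar triangles through the lens centre give W/dₒ = w/dᵢ; with 1/f = 1/dₒ + 1/dᵢ this gives W = w·(dₒ − f)/f.
W = 8.7 mm × (3830 − 7) / 7 = 8.7 × 546.1429 ≈ 4751.443 mm = 4751.443/304.8 ft = 15.5887 ft.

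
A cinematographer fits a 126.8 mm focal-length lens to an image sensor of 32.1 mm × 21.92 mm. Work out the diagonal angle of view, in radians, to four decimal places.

Sensor diagonal = √(32.1² + 21.92²) = √1510.8964 ≈ 38.8703 mm.
Angle of view α = 2·arctan(d/2f) with d = 38.8703 mm and f = 126.8 mm.
d/2f = 0.15327; arctan(0.15327) ≈ 0.1521 rad, so α ≈ 0.3042 rad.

0.3042 rad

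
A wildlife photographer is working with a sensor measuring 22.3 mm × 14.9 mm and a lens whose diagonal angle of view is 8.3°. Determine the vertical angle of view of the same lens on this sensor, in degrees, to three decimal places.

4.617°

Sensor diagonal = √(22.3² + 14.9²) = √719.3000 ≈ 26.8198 mm.
From the diagonal AOV: f = 26.8198 / (2·tan(4.15°)) = 26.8198 / 0.14512 ≈ 184.8158 mm.
Vertical AOV = 2·arctan(14.9 / (2 × 184.8158)) = 2·arctan(0.04031) ≈ 4.6167°.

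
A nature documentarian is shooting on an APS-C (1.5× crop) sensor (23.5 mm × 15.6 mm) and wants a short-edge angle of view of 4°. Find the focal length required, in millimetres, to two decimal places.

223.36 mm

From α = 2·arctan(h/2f) we get f = h / (2·tan(α/2)).
With h = 15.6 mm and α/2 = 2°, tan(α/2) ≈ 0.03492, so f ≈ 15.6 / 0.06984 ≈ 223.3628 mm.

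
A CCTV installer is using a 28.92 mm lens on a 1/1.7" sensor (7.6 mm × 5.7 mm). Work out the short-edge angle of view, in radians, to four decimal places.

0.1965 rad

Angle of view α = 2·arctan(h/2f) with h = 5.7 mm and f = 28.92 mm.
h/2f = 0.09855; arctan(0.09855) ≈ 0.0982 rad, so α ≈ 0.1965 rad.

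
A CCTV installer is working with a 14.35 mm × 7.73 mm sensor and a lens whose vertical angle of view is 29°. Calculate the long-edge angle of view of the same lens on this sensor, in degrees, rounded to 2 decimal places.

From the vertical AOV: f = 7.73 / (2·tan(14.5°)) = 7.73 / 0.51724 ≈ 14.9448 mm.
Long-edge AOV = 2·arctan(14.35 / (2 × 14.9448)) = 2·arctan(0.48010) ≈ 51.2912°.

51.29°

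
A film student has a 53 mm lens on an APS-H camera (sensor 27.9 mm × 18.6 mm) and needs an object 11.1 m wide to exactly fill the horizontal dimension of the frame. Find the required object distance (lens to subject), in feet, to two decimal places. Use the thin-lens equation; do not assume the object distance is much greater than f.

69.35 ft

W: 11.1 m = 11100 mm.
Magnification m = w/W = dᵢ/dₒ; combined with 1/f = 1/dₒ + 1/dᵢ this gives dₒ = f·(1 + W/w).
dₒ = 53 mm × (1 + 11100/27.9) = 53 × 398.8495 ≈ 21139.022 mm = 21139.022/304.8 ft = 69.3537 ft.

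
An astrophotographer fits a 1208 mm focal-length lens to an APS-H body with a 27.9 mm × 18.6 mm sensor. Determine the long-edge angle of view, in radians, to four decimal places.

0.0231 rad

Angle of view α = 2·arctan(w/2f) with w = 27.9 mm and f = 1208 mm.
w/2f = 0.01155; arctan(0.01155) ≈ 0.0115 rad, so α ≈ 0.0231 rad.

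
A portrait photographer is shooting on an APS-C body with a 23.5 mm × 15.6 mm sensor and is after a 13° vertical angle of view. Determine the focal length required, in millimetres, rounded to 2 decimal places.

From α = 2·arctan(h/2f) we get f = h / (2·tan(α/2)).
With h = 15.6 mm and α/2 = 6.5°, tan(α/2) ≈ 0.11394, so f ≈ 15.6 / 0.22787 ≈ 68.4597 mm.

68.46 mm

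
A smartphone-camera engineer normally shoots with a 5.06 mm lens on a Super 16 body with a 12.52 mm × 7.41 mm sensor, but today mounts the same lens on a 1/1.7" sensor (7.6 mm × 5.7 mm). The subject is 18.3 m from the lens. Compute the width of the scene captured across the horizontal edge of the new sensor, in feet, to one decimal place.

The focal length stays 5.06 mm; the relevant sensor dimension is now w = 7.6 mm. Object distance dₒ = 18.3 m = 18300 mm.
Thin-lens field width W = w·(dₒ − f)/f = 7.6 × (18300 − 5.06)/5.06 ≈ 27478.566 mm = 27478.566/304.8 ft = 90.1528 ft.

90.2 ft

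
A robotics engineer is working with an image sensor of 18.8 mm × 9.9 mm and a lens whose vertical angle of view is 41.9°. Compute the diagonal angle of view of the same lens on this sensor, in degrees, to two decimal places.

From the vertical AOV: f = 9.9 / (2·tan(20.95°)) = 9.9 / 0.76573 ≈ 12.9289 mm.
Sensor diagonal = √(18.8² + 9.9²) = √451.4500 ≈ 21.2474 mm.
Diagonal AOV = 2·arctan(21.2474 / (2 × 12.9289)) = 2·arctan(0.82170) ≈ 78.8199°.

78.82°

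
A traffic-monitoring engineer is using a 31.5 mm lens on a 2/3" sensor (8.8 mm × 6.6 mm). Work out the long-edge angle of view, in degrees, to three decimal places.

Angle of view α = 2·arctan(w/2f) with w = 8.8 mm and f = 31.5 mm.
w/2f = 0.13968; arctan(0.13968) ≈ 7.9518°, so α ≈ 15.9035°.

15.904°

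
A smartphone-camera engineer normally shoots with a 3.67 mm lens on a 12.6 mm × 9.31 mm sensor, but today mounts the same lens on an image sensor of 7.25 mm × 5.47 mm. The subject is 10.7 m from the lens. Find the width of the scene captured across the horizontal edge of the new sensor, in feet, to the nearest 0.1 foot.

69.3 ft

The focal length stays 3.67 mm; the relevant sensor dimension is now w = 7.25 mm. Object distance dₒ = 10.7 m = 10700 mm.
Thin-lens field width W = w·(dₒ − f)/f = 7.25 × (10700 − 3.67)/3.67 ≈ 21130.352 mm = 21130.352/304.8 ft = 69.3253 ft.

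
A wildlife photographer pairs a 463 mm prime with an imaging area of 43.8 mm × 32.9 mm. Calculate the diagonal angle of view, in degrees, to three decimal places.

Sensor diagonal = √(43.8² + 32.9²) = √3000.8500 ≈ 54.7800 mm.
Angle of view α = 2·arctan(d/2f) with d = 54.7800 mm and f = 463 mm.
d/2f = 0.05916; arctan(0.05916) ≈ 3.3855°, so α ≈ 6.7711°.

6.771°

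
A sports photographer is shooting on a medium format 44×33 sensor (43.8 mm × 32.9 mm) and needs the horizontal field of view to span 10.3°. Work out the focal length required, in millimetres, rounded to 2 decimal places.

From α = 2·arctan(w/2f) we get f = w / (2·tan(α/2)).
With w = 43.8 mm and α/2 = 5.15°, tan(α/2) ≈ 0.09013, so f ≈ 43.8 / 0.18025 ≈ 242.9896 mm.

242.99 mm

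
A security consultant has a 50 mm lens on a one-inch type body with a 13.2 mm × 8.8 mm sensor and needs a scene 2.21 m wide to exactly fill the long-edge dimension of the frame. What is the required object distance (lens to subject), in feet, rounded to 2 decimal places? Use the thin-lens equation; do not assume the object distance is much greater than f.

W: 2.21 m = 2210 mm.
Magnification m = w/W = dᵢ/dₒ; combined with 1/f = 1/dₒ + 1/dᵢ this gives dₒ = f·(1 + W/w).
dₒ = 50 mm × (1 + 2210/13.2) = 50 × 168.4242 ≈ 8421.212 mm = 8421.212/304.8 ft = 27.6286 ft.

27.63 ft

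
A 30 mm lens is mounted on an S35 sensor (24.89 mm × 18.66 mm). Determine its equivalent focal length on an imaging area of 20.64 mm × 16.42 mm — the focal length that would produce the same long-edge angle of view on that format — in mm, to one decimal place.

Equal angle of view means equal width/f ratio, so f₂ = f₁ · (width₂/width₁) = 30 × 20.64/24.89.
f₂ = 30 × 0.82925 ≈ 24.877 mm.

24.9 mm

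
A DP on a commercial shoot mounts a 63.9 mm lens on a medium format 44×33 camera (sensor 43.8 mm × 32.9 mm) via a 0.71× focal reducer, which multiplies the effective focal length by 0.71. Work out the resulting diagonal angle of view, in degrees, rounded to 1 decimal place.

Effective focal length f = 63.9 × 0.71 = 45.369 mm.
Sensor diagonal = √(43.8² + 32.9²) = √3000.8500 ≈ 54.7800 mm.
α = 2·arctan(54.780 / (2 × 45.369)) = 2·arctan(0.60372) ≈ 62.2401°.

62.2°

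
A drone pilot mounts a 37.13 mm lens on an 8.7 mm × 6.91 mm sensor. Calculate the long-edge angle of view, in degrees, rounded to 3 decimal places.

13.364°

Angle of view α = 2·arctan(w/2f) with w = 8.7 mm and f = 37.13 mm.
w/2f = 0.11716; arctan(0.11716) ≈ 6.6821°, so α ≈ 13.3642°.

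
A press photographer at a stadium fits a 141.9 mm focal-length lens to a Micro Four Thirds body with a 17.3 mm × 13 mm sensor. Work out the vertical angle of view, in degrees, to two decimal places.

5.25°

Angle of view α = 2·arctan(h/2f) with h = 13 mm and f = 141.9 mm.
h/2f = 0.04581; arctan(0.04581) ≈ 2.6227°, so α ≈ 5.2454°.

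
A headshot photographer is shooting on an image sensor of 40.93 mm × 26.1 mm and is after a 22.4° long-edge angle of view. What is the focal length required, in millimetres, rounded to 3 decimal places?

103.356 mm

From α = 2·arctan(w/2f) we get f = w / (2·tan(α/2)).
With w = 40.93 mm and α/2 = 11.2°, tan(α/2) ≈ 0.19801, so f ≈ 40.93 / 0.39601 ≈ 103.3558 mm.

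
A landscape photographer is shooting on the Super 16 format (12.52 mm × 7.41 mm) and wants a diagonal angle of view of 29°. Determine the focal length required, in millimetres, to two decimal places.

Sensor diagonal = √(12.52² + 7.41²) = √211.6585 ≈ 14.5485 mm.
From α = 2·arctan(d/2f) we get f = d / (2·tan(α/2)).
With d = 14.5485 mm and α/2 = 14.5°, tan(α/2) ≈ 0.25862, so f ≈ 14.5485 / 0.51724 ≈ 28.1274 mm.

28.13 mm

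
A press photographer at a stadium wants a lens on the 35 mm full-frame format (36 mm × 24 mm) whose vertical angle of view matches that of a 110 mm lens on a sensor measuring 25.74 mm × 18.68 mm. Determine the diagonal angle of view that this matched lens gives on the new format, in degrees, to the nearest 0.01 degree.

17.41°

Equal vertical AOV ⇒ f₂ = f₁ · 24/18.68 = 110 × 1.28480 ≈ 141.3276 mm.
Sensor diagonal = √(36² + 24²) = √1872.0000 ≈ 43.2666 mm.
Diagonal AOV on the new format = 2·arctan(43.2666 / (2 × 141.3276)) = 2·arctan(0.15307) ≈ 17.4057°.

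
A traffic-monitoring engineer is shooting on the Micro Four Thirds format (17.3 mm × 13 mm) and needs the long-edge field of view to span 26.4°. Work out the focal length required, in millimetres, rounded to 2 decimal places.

36.88 mm

From α = 2·arctan(w/2f) we get f = w / (2·tan(α/2)).
With w = 17.3 mm and α/2 = 13.2°, tan(α/2) ≈ 0.23455, so f ≈ 17.3 / 0.46910 ≈ 36.8795 mm.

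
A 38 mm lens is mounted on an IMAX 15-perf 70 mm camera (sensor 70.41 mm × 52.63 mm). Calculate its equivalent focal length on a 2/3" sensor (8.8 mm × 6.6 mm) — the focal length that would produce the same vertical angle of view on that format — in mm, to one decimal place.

4.8 mm

Equal angle of view means equal height/f ratio, so f₂ = f₁ · (height₂/height₁) = 38 × 6.6/52.63.
f₂ = 38 × 0.12540 ≈ 4.765 mm.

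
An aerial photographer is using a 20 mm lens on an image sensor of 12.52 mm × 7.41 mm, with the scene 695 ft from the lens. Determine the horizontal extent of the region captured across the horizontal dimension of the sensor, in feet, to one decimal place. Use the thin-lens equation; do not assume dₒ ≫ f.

dₒ: 695 ft × 304.8 mm/ft = 211835.99 mm.
Similar triangles through the lens centre give W/dₒ = w/dᵢ; with 1/f = 1/dₒ + 1/dᵢ this gives W = w·(dₒ − f)/f.
W = 12.52 mm × (211836 − 20) / 20 = 12.52 × 10590.7997 ≈ 132596.812 mm = 132596.812/304.8 ft = 435.029 ft.

435.0 ft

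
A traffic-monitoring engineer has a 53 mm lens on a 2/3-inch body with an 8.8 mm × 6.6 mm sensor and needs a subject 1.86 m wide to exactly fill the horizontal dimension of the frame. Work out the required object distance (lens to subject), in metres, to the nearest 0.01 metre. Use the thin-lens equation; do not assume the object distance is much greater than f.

11.26 m

W: 1.86 m = 1860 mm.
Magnification m = w/W = dᵢ/dₒ; combined with 1/f = 1/dₒ + 1/dᵢ this gives dₒ = f·(1 + W/w).
dₒ = 53 mm × (1 + 1860/8.8) = 53 × 212.3636 ≈ 11255.273 mm = 11.2553 m.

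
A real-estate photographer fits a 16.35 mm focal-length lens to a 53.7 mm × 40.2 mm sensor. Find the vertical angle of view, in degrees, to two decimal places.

101.75°

Angle of view α = 2·arctan(h/2f) with h = 40.2 mm and f = 16.35 mm.
h/2f = 1.22936; arctan(1.22936) ≈ 50.8740°, so α ≈ 101.7479°.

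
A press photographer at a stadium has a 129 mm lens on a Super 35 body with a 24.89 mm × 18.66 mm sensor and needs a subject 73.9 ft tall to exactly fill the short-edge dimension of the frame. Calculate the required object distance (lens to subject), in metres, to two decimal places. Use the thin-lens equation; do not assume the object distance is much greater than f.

W: 73.9 ft × 304.8 mm/ft = 22524.72 mm.
Magnification m = h/W = dᵢ/dₒ; combined with 1/f = 1/dₒ + 1/dᵢ this gives dₒ = f·(1 + W/h).
dₒ = 129 mm × (1 + 22524.7/18.66) = 129 × 1208.1125 ≈ 155846.513 mm = 155.847 m.

155.85 m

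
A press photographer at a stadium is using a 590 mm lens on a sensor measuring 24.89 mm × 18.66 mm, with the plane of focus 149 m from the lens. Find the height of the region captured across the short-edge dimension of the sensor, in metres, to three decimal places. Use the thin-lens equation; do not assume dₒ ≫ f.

4.694 m

dₒ: 149 m = 149000 mm.
Similar triangles through the lens centre give W/dₒ = h/dᵢ; with 1/f = 1/dₒ + 1/dᵢ this gives W = h·(dₒ − f)/f.
W = 18.66 mm × (149000 − 590) / 590 = 18.66 × 251.5424 ≈ 4693.781 mm = 4.69378 m.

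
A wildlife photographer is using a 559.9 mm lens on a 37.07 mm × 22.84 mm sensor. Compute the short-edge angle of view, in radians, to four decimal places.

Angle of view α = 2·arctan(h/2f) with h = 22.84 mm and f = 559.9 mm.
h/2f = 0.02040; arctan(0.02040) ≈ 0.0204 rad, so α ≈ 0.0408 rad.

0.0408 rad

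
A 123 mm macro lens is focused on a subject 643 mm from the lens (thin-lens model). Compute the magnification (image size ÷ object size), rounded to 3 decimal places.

0.237×

Thin lens: 1/f = 1/dₒ + 1/dᵢ → 1/dᵢ = 1/123 − 1/643 = 0.0065749 mm⁻¹, so dᵢ ≈ 152.0942 mm.
Magnification m = dᵢ/dₒ = 152.0942/643 ≈ 0.23654.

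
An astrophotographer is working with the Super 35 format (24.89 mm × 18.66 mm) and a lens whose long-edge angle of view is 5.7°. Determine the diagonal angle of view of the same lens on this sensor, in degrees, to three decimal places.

7.121°

From the long-edge AOV: f = 24.89 / (2·tan(2.85°)) = 24.89 / 0.09957 ≈ 249.9852 mm.
Sensor diagonal = √(24.89² + 18.66²) = √967.7077 ≈ 31.1080 mm.
Diagonal AOV = 2·arctan(31.1080 / (2 × 249.9852)) = 2·arctan(0.06222) ≈ 7.1207°.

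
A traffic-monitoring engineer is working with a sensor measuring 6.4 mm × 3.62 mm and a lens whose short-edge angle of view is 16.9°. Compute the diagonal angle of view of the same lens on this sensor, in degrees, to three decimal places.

33.582°

From the short-edge AOV: f = 3.62 / (2·tan(8.45°)) = 3.62 / 0.29712 ≈ 12.1837 mm.
Sensor diagonal = √(6.4² + 3.62²) = √54.0644 ≈ 7.3528 mm.
Diagonal AOV = 2·arctan(7.3528 / (2 × 12.1837)) = 2·arctan(0.30175) ≈ 33.5823°.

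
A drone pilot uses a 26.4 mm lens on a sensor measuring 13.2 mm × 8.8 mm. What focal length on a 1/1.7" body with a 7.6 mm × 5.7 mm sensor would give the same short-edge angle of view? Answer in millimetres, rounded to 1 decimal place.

17.1 mm

Equal angle of view means equal height/f ratio, so f₂ = f₁ · (height₂/height₁) = 26.4 × 5.7/8.8.
f₂ = 26.4 × 0.64773 ≈ 17.100 mm.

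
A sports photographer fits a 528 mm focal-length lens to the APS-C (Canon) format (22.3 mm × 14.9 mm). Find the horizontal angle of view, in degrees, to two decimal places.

2.42°

Angle of view α = 2·arctan(w/2f) with w = 22.3 mm and f = 528 mm.
w/2f = 0.02112; arctan(0.02112) ≈ 1.2098°, so α ≈ 2.4195°.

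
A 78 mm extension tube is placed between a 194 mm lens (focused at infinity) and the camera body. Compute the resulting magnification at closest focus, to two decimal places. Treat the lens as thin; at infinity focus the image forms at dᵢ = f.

The tube moves the image plane from f to f + e, so dᵢ = 194 + 78 = 272 mm. Focus is achieved when 1/f = 1/dₒ + 1/dᵢ, giving dₒ = 1/(1/f − 1/(f+e)).
Magnification m = dᵢ/dₒ = (f+e)·(1/f − 1/(f+e)) = e/f = 78/194 ≈ 0.4021.

0.40×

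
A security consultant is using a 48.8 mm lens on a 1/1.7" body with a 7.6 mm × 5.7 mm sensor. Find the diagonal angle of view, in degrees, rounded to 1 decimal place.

Sensor diagonal = √(7.6² + 5.7²) = √90.2500 ≈ 9.5000 mm.
Angle of view α = 2·arctan(d/2f) with d = 9.5000 mm and f = 48.8 mm.
d/2f = 0.09734; arctan(0.09734) ≈ 5.5594°, so α ≈ 11.1189°.

11.1°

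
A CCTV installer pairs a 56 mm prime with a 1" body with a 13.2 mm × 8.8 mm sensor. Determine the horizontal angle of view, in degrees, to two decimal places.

13.44°

Angle of view α = 2·arctan(w/2f) with w = 13.2 mm and f = 56 mm.
w/2f = 0.11786; arctan(0.11786) ≈ 6.7217°, so α ≈ 13.4434°.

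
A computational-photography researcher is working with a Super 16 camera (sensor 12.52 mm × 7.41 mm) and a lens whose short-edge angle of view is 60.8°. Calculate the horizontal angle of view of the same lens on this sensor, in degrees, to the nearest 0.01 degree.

89.50°

From the short-edge AOV: f = 7.41 / (2·tan(30.4°)) = 7.41 / 1.17339 ≈ 6.3150 mm.
Horizontal AOV = 2·arctan(12.52 / (2 × 6.3150)) = 2·arctan(0.99129) ≈ 89.4986°.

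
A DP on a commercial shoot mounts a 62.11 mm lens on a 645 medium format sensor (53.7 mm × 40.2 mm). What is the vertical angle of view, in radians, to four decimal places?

0.6260 rad

Angle of view α = 2·arctan(h/2f) with h = 40.2 mm and f = 62.11 mm.
h/2f = 0.32362; arctan(0.32362) ≈ 0.3130 rad, so α ≈ 0.6260 rad.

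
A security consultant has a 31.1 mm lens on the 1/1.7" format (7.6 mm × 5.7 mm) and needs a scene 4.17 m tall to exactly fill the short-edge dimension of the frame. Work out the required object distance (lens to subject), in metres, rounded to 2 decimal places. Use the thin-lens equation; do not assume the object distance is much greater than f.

22.78 m

W: 4.17 m = 4170 mm.
Magnification m = h/W = dᵢ/dₒ; combined with 1/f = 1/dₒ + 1/dᵢ this gives dₒ = f·(1 + W/h).
dₒ = 31.1 mm × (1 + 4170/5.7) = 31.1 × 732.5789 ≈ 22783.205 mm = 22.7832 m.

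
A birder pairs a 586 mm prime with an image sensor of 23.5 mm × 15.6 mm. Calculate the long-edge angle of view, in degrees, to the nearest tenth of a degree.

2.3°

Angle of view α = 2·arctan(w/2f) with w = 23.5 mm and f = 586 mm.
w/2f = 0.02005; arctan(0.02005) ≈ 1.1487°, so α ≈ 2.2974°.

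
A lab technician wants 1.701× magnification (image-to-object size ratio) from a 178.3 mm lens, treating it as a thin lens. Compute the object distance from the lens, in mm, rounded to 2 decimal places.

283.12 mm

With m = dᵢ/dₒ and 1/f = 1/dₒ + 1/dᵢ, substituting dᵢ = m·dₒ gives 1/f = (1 + 1/m)/dₒ, hence dₒ = f·(1 + 1/m).
dₒ = 178.3 × (1 + 1/1.701) = 178.3 × 1.58789 ≈ 283.121 mm.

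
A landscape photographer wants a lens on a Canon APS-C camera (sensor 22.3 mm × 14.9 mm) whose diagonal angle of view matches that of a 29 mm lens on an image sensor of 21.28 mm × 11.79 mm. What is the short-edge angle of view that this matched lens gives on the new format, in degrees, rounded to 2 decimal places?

26.23°

Sensor diagonal = √(21.28² + 11.79²) = √591.8425 ≈ 24.3278 mm.
Sensor diagonal = √(22.3² + 14.9²) = √719.3000 ≈ 26.8198 mm.
Equal diagonal AOV ⇒ f₂ = f₁ · 26.8198/24.3278 = 29 × 1.10243 ≈ 31.9705 mm.
Short-edge AOV on the new format = 2·arctan(14.9 / (2 × 31.9705)) = 2·arctan(0.23303) ≈ 26.2348°.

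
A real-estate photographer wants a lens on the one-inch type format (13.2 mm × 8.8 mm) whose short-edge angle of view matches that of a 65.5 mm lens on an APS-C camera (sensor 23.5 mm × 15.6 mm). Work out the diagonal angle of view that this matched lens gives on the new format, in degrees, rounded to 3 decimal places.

Equal short-edge AOV ⇒ f₂ = f₁ · 8.8/15.6 = 65.5 × 0.56410 ≈ 36.9487 mm.
Sensor diagonal = √(13.2² + 8.8²) = √251.6800 ≈ 15.8644 mm.
Diagonal AOV on the new format = 2·arctan(15.8644 / (2 × 36.9487)) = 2·arctan(0.21468) ≈ 24.2329°.

24.233°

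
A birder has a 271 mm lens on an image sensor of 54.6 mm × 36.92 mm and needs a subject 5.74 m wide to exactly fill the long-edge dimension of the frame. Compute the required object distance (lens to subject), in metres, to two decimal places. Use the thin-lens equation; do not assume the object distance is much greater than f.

28.76 m

W: 5.74 m = 5740 mm.
Magnification m = w/W = dᵢ/dₒ; combined with 1/f = 1/dₒ + 1/dᵢ this gives dₒ = f·(1 + W/w).
dₒ = 271 mm × (1 + 5740/54.6) = 271 × 106.1282 ≈ 28760.744 mm = 28.7607 m.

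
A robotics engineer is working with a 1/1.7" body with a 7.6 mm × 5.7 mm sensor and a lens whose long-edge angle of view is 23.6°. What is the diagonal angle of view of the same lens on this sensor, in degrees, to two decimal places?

29.27°

From the long-edge AOV: f = 7.6 / (2·tan(11.8°)) = 7.6 / 0.41782 ≈ 18.1896 mm.
Sensor diagonal = √(7.6² + 5.7²) = √90.2500 ≈ 9.5000 mm.
Diagonal AOV = 2·arctan(9.5000 / (2 × 18.1896)) = 2·arctan(0.26114) ≈ 29.2706°.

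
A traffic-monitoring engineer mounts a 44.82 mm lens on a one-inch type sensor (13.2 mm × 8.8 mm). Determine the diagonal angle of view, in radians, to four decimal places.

Sensor diagonal = √(13.2² + 8.8²) = √251.6800 ≈ 15.8644 mm.
Angle of view α = 2·arctan(d/2f) with d = 15.8644 mm and f = 44.82 mm.
d/2f = 0.17698; arctan(0.17698) ≈ 0.1752 rad, so α ≈ 0.3503 rad.

0.3503 rad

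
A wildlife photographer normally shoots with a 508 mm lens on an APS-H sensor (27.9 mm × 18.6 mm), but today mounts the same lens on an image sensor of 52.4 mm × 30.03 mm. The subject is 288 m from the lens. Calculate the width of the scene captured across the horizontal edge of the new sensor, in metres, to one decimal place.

29.7 m

The focal length stays 508 mm; the relevant sensor dimension is now w = 52.4 mm. Object distance dₒ = 288 m = 288000 mm.
Thin-lens field width W = w·(dₒ − f)/f = 52.4 × (288000 − 508)/508 ≈ 29654.687 mm = 29.6547 m.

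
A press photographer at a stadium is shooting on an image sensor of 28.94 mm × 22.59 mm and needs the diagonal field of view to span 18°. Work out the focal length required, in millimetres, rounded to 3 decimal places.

115.898 mm

Sensor diagonal = √(28.94² + 22.59²) = √1347.8317 ≈ 36.7128 mm.
From α = 2·arctan(d/2f) we get f = d / (2·tan(α/2)).
With d = 36.7128 mm and α/2 = 9°, tan(α/2) ≈ 0.15838, so f ≈ 36.7128 / 0.31677 ≈ 115.8978 mm.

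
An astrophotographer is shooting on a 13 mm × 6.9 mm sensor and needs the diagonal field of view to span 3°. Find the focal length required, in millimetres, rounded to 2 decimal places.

Sensor diagonal = √(13² + 6.9²) = √216.6100 ≈ 14.7177 mm.
From α = 2·arctan(d/2f) we get f = d / (2·tan(α/2)).
With d = 14.7177 mm and α/2 = 1.5°, tan(α/2) ≈ 0.02619, so f ≈ 14.7177 / 0.05237 ≈ 281.0227 mm.

281.02 mm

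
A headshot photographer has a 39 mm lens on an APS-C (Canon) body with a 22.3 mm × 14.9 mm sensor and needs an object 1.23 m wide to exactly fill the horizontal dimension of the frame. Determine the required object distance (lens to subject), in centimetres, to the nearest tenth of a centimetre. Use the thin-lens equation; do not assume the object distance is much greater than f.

219.0 cm

W: 1.23 m = 1230 mm.
Magnification m = w/W = dᵢ/dₒ; combined with 1/f = 1/dₒ + 1/dᵢ this gives dₒ = f·(1 + W/w).
dₒ = 39 mm × (1 + 1230/22.3) = 39 × 56.1570 ≈ 2190.121 mm = 219.012 cm.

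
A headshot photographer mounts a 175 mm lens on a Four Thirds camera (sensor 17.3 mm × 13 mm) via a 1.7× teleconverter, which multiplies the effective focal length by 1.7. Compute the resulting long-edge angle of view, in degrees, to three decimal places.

3.331°

Effective focal length f = 175 × 1.7 = 297.5 mm.
α = 2·arctan(17.3 / (2 × 297.5)) = 2·arctan(0.02908) ≈ 3.3309°.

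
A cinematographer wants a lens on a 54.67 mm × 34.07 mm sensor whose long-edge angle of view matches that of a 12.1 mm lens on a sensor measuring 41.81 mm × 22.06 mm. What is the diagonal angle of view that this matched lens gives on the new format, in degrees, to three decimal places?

Equal long-edge AOV ⇒ f₂ = f₁ · 54.67/41.81 = 12.1 × 1.30758 ≈ 15.8217 mm.
Sensor diagonal = √(54.67² + 34.07²) = √4149.5738 ≈ 64.4172 mm.
Diagonal AOV on the new format = 2·arctan(64.4172 / (2 × 15.8217)) = 2·arctan(2.03572) ≈ 127.6769°.

127.677°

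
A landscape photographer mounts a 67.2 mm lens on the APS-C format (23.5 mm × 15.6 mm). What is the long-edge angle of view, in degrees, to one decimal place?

19.8°

Angle of view α = 2·arctan(w/2f) with w = 23.5 mm and f = 67.2 mm.
w/2f = 0.17485; arctan(0.17485) ≈ 9.9180°, so α ≈ 19.8359°.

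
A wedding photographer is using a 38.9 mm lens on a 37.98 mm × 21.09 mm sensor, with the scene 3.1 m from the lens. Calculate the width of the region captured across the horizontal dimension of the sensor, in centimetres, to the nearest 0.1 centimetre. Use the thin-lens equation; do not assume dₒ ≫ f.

dₒ: 3.1 m = 3100 mm.
Similar triangles through the lens centre give W/dₒ = w/dᵢ; with 1/f = 1/dₒ + 1/dᵢ this gives W = w·(dₒ − f)/f.
W = 37.98 mm × (3100 − 38.9) / 38.9 = 37.98 × 78.6915 ≈ 2988.704 mm = 298.87 cm.

298.9 cm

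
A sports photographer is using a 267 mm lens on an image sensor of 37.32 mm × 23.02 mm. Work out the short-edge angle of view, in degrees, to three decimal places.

Angle of view α = 2·arctan(h/2f) with h = 23.02 mm and f = 267 mm.
h/2f = 0.04311; arctan(0.04311) ≈ 2.4684°, so α ≈ 4.9368°.

4.937°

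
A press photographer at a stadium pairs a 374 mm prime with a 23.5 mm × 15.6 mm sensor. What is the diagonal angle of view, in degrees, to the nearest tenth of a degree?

Sensor diagonal = √(23.5² + 15.6²) = √795.6100 ≈ 28.2066 mm.
Angle of view α = 2·arctan(d/2f) with d = 28.2066 mm and f = 374 mm.
d/2f = 0.03771; arctan(0.03771) ≈ 2.1596°, so α ≈ 4.3191°.

4.3°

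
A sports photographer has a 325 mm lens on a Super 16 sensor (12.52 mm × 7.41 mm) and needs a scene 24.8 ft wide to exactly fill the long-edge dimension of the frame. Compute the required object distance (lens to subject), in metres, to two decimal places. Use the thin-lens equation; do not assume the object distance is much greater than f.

W: 24.8 ft × 304.8 mm/ft = 7559.04 mm.
Magnification m = w/W = dᵢ/dₒ; combined with 1/f = 1/dₒ + 1/dᵢ this gives dₒ = f·(1 + W/w).
dₒ = 325 mm × (1 + 7559.04/12.52) = 325 × 604.7572 ≈ 196546.080 mm = 196.546 m.

196.55 m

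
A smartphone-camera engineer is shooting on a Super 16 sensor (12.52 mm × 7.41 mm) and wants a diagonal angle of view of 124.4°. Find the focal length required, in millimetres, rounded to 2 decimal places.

3.84 mm

Sensor diagonal = √(12.52² + 7.41²) = √211.6585 ≈ 14.5485 mm.
From α = 2·arctan(d/2f) we get f = d / (2·tan(α/2)).
With d = 14.5485 mm and α/2 = 62.2°, tan(α/2) ≈ 1.89667, so f ≈ 14.5485 / 3.79334 ≈ 3.8353 mm.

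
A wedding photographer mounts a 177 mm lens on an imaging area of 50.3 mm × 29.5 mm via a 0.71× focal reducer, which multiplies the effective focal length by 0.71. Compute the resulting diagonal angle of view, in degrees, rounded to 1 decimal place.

26.1°

Effective focal length f = 177 × 0.71 = 125.67 mm.
Sensor diagonal = √(50.3² + 29.5²) = √3400.3400 ≈ 58.3124 mm.
α = 2·arctan(58.312 / (2 × 125.67)) = 2·arctan(0.23201) ≈ 26.1238°.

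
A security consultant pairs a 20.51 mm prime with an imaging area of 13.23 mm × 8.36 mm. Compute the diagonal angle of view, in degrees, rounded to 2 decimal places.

Sensor diagonal = √(13.23² + 8.36²) = √244.9225 ≈ 15.6500 mm.
Angle of view α = 2·arctan(d/2f) with d = 15.6500 mm and f = 20.51 mm.
d/2f = 0.38152; arctan(0.38152) ≈ 20.8829°, so α ≈ 41.7658°.

41.77°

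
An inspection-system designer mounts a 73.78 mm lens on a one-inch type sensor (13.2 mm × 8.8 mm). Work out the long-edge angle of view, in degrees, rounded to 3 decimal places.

Angle of view α = 2·arctan(w/2f) with w = 13.2 mm and f = 73.78 mm.
w/2f = 0.08946; arctan(0.08946) ≈ 5.1118°, so α ≈ 10.2236°.

10.224°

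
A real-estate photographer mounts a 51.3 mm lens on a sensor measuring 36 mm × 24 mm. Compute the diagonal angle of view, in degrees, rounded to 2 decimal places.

45.73°

Sensor diagonal = √(36² + 24²) = √1872.0000 ≈ 43.2666 mm.
Angle of view α = 2·arctan(d/2f) with d = 43.2666 mm and f = 51.3 mm.
d/2f = 0.42170; arctan(0.42170) ≈ 22.8652°, so α ≈ 45.7305°.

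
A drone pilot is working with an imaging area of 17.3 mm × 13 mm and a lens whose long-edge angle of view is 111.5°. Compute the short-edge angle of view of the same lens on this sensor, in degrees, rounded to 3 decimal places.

From the long-edge AOV: f = 17.3 / (2·tan(55.75°)) = 17.3 / 2.93739 ≈ 5.8896 mm.
Short-edge AOV = 2·arctan(13 / (2 × 5.8896)) = 2·arctan(1.10364) ≈ 95.6413°.

95.641°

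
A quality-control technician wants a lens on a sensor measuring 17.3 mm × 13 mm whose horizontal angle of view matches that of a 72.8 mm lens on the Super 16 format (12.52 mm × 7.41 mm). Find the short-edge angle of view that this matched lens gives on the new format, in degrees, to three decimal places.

7.394°

Equal horizontal AOV ⇒ f₂ = f₁ · 17.3/12.52 = 72.8 × 1.38179 ≈ 100.5942 mm.
Short-edge AOV on the new format = 2·arctan(13 / (2 × 100.5942)) = 2·arctan(0.06462) ≈ 7.3942°.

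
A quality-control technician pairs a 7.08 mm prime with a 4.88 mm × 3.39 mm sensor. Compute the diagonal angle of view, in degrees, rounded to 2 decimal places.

45.53°

Sensor diagonal = √(4.88² + 3.39²) = √35.3065 ≈ 5.9419 mm.
Angle of view α = 2·arctan(d/2f) with d = 5.9419 mm and f = 7.08 mm.
d/2f = 0.41963; arctan(0.41963) ≈ 22.7643°, so α ≈ 45.5285°.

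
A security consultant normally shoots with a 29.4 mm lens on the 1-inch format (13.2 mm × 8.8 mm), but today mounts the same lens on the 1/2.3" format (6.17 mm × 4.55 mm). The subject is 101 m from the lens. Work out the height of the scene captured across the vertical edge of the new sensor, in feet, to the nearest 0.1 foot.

51.3 ft

The focal length stays 29.4 mm; the relevant sensor dimension is now h = 4.55 mm. Object distance dₒ = 101 m = 101000 mm.
Thin-lens field height W = h·(dₒ − f)/f = 4.55 × (101000 − 29.4)/29.4 ≈ 15626.402 mm = 15626.402/304.8 ft = 51.2677 ft.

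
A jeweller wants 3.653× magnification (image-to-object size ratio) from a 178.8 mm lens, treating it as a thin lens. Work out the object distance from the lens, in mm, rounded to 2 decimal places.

227.75 mm

With m = dᵢ/dₒ and 1/f = 1/dₒ + 1/dᵢ, substituting dᵢ = m·dₒ gives 1/f = (1 + 1/m)/dₒ, hence dₒ = f·(1 + 1/m).
dₒ = 178.8 × (1 + 1/3.653) = 178.8 × 1.27375 ≈ 227.746 mm.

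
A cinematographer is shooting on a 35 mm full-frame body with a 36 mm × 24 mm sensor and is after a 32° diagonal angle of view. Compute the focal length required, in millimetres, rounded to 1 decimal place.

Sensor diagonal = √(36² + 24²) = √1872.0000 ≈ 43.2666 mm.
From α = 2·arctan(d/2f) we get f = d / (2·tan(α/2)).
With d = 43.2666 mm and α/2 = 16°, tan(α/2) ≈ 0.28675, so f ≈ 43.2666 / 0.57349 ≈ 75.4443 mm.

75.4 mm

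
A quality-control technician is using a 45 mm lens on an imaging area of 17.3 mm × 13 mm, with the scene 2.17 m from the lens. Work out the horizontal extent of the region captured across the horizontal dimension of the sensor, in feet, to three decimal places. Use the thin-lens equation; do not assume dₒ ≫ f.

dₒ: 2.17 m = 2170 mm.
Similar triangles through the lens centre give W/dₒ = w/dᵢ; with 1/f = 1/dₒ + 1/dᵢ this gives W = w·(dₒ − f)/f.
W = 17.3 mm × (2170 − 45) / 45 = 17.3 × 47.2222 ≈ 816.944 mm = 816.944/304.8 ft = 2.68026 ft.

2.680 ft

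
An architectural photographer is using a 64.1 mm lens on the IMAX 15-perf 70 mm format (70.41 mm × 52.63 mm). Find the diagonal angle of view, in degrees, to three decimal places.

68.876°

Sensor diagonal = √(70.41² + 52.63²) = √7727.4850 ≈ 87.9061 mm.
Angle of view α = 2·arctan(d/2f) with d = 87.9061 mm and f = 64.1 mm.
d/2f = 0.68570; arctan(0.68570) ≈ 34.4382°, so α ≈ 68.8765°.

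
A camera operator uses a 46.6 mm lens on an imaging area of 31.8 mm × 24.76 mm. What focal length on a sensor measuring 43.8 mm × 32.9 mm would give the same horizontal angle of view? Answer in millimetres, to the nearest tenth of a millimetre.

64.2 mm

Equal angle of view means equal width/f ratio, so f₂ = f₁ · (width₂/width₁) = 46.6 × 43.8/31.8.
f₂ = 46.6 × 1.37736 ≈ 64.185 mm.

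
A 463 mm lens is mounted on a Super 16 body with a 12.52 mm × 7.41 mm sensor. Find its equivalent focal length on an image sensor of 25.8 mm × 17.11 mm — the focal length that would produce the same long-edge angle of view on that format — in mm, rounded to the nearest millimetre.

954 mm

Equal angle of view means equal width/f ratio, so f₂ = f₁ · (width₂/width₁) = 463 × 25.8/12.52.
f₂ = 463 × 2.06070 ≈ 954.105 mm.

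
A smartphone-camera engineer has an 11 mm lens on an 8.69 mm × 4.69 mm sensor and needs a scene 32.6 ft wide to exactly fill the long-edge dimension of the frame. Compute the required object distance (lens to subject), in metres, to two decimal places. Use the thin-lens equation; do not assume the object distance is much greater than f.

W: 32.6 ft × 304.8 mm/ft = 9936.48 mm.
Magnification m = w/W = dᵢ/dₒ; combined with 1/f = 1/dₒ + 1/dᵢ this gives dₒ = f·(1 + W/w).
dₒ = 11 mm × (1 + 9936.48/8.69) = 11 × 1144.4384 ≈ 12588.822 mm = 12.5888 m.

12.59 m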